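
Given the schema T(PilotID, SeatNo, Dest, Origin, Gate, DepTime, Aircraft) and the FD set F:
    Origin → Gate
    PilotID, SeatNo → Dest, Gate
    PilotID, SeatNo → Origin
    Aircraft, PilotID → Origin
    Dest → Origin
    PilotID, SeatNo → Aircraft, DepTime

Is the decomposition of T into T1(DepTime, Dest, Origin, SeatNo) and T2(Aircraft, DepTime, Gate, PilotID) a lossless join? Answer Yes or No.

T1 ∩ T2 = {DepTime}; its closure under F is {DepTime}.
The closure covers neither T1 nor T2 entirely; the join is not lossless.

No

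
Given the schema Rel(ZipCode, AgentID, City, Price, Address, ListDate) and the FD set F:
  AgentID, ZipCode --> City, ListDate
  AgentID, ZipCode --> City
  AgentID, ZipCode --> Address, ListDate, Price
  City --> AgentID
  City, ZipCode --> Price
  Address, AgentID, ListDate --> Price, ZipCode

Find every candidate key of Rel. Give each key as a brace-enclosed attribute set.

{AgentID, ZipCode}⁺ = {Address, AgentID, City, ListDate, Price, ZipCode} — all of the relation — so {AgentID, ZipCode} is a candidate key.
{City, ZipCode}⁺ = {Address, AgentID, City, ListDate, Price, ZipCode} — all of the relation — so {City, ZipCode} is a candidate key.
{Address, AgentID, ListDate}⁺ = {Address, AgentID, City, ListDate, Price, ZipCode} — all of the relation — so {Address, AgentID, ListDate} is a candidate key.
{Address, City, ListDate}⁺ = {Address, AgentID, City, ListDate, Price, ZipCode} — all of the relation — so {Address, City, ListDate} is a candidate key.
Any other superkey properly contains one of these, so there are no further candidate keys.

{Address, AgentID, ListDate}, {Address, City, ListDate}, {AgentID, ZipCode}, {City, ZipCode}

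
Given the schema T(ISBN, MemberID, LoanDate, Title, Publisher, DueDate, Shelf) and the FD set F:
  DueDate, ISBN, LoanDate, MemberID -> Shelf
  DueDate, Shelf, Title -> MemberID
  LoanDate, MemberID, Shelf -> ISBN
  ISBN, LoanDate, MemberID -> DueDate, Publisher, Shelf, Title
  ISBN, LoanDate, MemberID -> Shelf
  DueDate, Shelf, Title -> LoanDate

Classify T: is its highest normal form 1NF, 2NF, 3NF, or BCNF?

BCNF

Candidate keys: {DueDate, Shelf, Title}, {ISBN, LoanDate, MemberID}, {LoanDate, MemberID, Shelf}. Prime attributes: {DueDate, ISBN, LoanDate, MemberID, Shelf, Title}.
Each dependency's left side is a superkey — BCNF holds.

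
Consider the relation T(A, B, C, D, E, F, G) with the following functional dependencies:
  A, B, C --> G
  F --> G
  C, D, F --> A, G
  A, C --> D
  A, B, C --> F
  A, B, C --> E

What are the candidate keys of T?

{A, B, C}, {B, C, D, F}

Attributes never on any right-hand side: {B, C} — every candidate key must contain all of them.
{A, B, C}⁺ = {A, B, C, D, E, F, G}, which is every attribute, so {A, B, C} is a candidate key.
{B, C, D, F}⁺ = {A, B, C, D, E, F, G}, which is every attribute, so {B, C, D, F} is a candidate key.
No proper subset of any of these is a key, and no other minimal superkey exists.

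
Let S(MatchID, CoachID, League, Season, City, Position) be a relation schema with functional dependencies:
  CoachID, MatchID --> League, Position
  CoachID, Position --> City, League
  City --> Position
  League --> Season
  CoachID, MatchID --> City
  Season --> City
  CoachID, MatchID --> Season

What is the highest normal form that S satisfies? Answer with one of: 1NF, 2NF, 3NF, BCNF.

Candidate key: {CoachID, MatchID}. Prime attributes: {CoachID, MatchID}.
CoachID, Position --> City, League: {CoachID, Position}⁺ = {City, CoachID, League, Position, Season}, which is not all of the attributes, so the left side is not a superkey — BCNF is violated.
CoachID, Position --> City, League has non-prime {City, League} on the right and a non-superkey on the left, so 3NF fails.
No non-prime attribute depends on a proper subset of any candidate key, so 2NF holds.

2NF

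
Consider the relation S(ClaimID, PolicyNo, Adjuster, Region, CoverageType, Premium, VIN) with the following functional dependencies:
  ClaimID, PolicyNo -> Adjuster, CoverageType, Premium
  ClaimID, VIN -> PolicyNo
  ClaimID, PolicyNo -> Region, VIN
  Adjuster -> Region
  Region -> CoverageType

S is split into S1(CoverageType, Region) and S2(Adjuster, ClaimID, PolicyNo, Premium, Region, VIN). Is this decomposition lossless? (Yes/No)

Yes

Common attributes: {Region}; their closure is {CoverageType, Region}.
This includes all of S1, so the common attributes are a superkey of S1 — the join is lossless.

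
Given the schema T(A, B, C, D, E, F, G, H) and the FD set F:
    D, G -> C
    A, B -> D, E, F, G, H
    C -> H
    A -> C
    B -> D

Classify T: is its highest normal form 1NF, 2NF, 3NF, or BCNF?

1NF

Candidate key: {A, B}. Prime attributes: {A, B}.
For D, G -> C we have {D, G}⁺ = {C, D, G, H}; {D, G} is not a superkey, so BCNF fails.
Because {C} is non-prime and the left side of D, G -> C is not a superkey, the relation is not in 3NF.
Since {A} ⊂ {A, B} and {A}⁺ ⊇ {C, H} with {C, H} non-prime, there is a partial dependency; 2NF fails.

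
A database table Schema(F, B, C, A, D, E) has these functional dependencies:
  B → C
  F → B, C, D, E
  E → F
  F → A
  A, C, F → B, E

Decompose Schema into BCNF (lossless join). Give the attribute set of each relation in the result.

{A, B, D, E, F}; {B, C}

Candidate keys of the original relation: {E}, {F}.
{A, B, C, D, E, F}: {B} determines {B, C} here but is not a superkey — split on B → C, giving {B, C} and {A, B, D, E, F}.
{B, C} is in BCNF.
{A, B, D, E, F} is in BCNF.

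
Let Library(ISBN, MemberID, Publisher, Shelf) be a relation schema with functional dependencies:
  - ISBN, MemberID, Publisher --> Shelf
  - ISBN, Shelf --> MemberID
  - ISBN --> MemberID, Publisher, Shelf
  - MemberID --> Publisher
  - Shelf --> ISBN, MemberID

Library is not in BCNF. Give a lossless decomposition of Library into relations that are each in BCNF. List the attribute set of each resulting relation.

{ISBN, MemberID, Shelf}; {MemberID, Publisher}

Candidate keys of the original relation: {ISBN}, {Shelf}.
In {ISBN, MemberID, Publisher, Shelf}, {MemberID} is not a superkey ({MemberID}⁺ restricted to this set is {MemberID, Publisher}), so split on MemberID --> Publisher into {MemberID, Publisher} and {ISBN, MemberID, Shelf}.
{MemberID, Publisher} is in BCNF.
{ISBN, MemberID, Shelf} is in BCNF.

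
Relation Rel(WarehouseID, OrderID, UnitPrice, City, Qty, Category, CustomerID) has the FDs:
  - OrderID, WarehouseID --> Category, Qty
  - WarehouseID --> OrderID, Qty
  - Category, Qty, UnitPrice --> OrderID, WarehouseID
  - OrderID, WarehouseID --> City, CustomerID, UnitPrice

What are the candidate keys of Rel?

{WarehouseID}⁺ = {Category, City, CustomerID, OrderID, Qty, UnitPrice, WarehouseID}, which is every attribute, so {WarehouseID} is a candidate key.
{Category, Qty, UnitPrice}⁺ = {Category, City, CustomerID, OrderID, Qty, UnitPrice, WarehouseID}, which is every attribute, so {Category, Qty, UnitPrice} is a candidate key.
These are minimal and exhaustive — every other superkey contains one of them.

{Category, Qty, UnitPrice}, {WarehouseID}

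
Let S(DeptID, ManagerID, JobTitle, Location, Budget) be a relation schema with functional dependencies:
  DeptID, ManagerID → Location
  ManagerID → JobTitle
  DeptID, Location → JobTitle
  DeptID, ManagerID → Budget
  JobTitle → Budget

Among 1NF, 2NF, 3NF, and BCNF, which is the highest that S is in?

Candidate key: {DeptID, ManagerID}. Prime attributes: {DeptID, ManagerID}.
ManagerID → JobTitle: {ManagerID}⁺ = {Budget, JobTitle, ManagerID}, which is not all of the attributes, so the left side is not a superkey — BCNF is violated.
ManagerID → JobTitle has non-prime {JobTitle} on the right and a non-superkey on the left, so 3NF fails.
{ManagerID} is a proper subset of the key {DeptID, ManagerID}, and {ManagerID}⁺ contains the non-prime attributes {Budget, JobTitle} — a partial dependency, so 2NF is violated.

1NF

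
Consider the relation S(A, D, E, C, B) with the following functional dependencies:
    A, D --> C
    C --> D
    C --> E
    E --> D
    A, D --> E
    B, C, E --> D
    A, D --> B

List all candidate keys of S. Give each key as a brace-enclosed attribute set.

{A, C}, {A, D}, {A, E}

No FD produces {A}, so it must be in every candidate key.
Closure of {A, C} is {A, B, C, D, E}, the whole schema; {A, C} is a candidate key.
Closure of {A, D} is {A, B, C, D, E}, the whole schema; {A, D} is a candidate key.
Closure of {A, E} is {A, B, C, D, E}, the whole schema; {A, E} is a candidate key.
No proper subset of any of these is a key, and no other minimal superkey exists.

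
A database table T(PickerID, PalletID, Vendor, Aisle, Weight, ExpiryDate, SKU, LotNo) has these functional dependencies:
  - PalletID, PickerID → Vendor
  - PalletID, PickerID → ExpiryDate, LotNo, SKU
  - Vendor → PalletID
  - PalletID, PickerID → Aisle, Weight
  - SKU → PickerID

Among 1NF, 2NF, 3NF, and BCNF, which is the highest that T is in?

3NF

Candidate keys: {PalletID, PickerID}, {PalletID, SKU}, {PickerID, Vendor}, {SKU, Vendor}. Prime attributes: {PalletID, PickerID, SKU, Vendor}.
For Vendor → PalletID we have {Vendor}⁺ = {PalletID, Vendor}; {Vendor} is not a superkey, so BCNF fails.
But every attribute on its right side ({PalletID}) is prime, and the same holds for every other non-superkey FD, so 3NF still holds.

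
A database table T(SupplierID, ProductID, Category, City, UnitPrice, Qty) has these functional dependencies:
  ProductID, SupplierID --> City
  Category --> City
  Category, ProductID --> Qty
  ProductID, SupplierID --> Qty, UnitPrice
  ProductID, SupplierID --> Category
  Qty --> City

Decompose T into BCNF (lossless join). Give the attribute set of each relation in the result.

{Category, City}; {Category, ProductID, Qty}; {Category, ProductID, SupplierID, UnitPrice}

Candidate key of the original relation: {ProductID, SupplierID}.
In {Category, City, ProductID, Qty, SupplierID, UnitPrice}, {Category} is not a superkey ({Category}⁺ restricted to this set is {Category, City}), so split on Category --> City into {Category, City} and {Category, ProductID, Qty, SupplierID, UnitPrice}.
{Category, City}: every determinant is a superkey — BCNF.
In {Category, ProductID, Qty, SupplierID, UnitPrice}, {Category, ProductID} is not a superkey ({Category, ProductID}⁺ restricted to this set is {Category, ProductID, Qty}), so split on Category, ProductID --> Qty into {Category, ProductID, Qty} and {Category, ProductID, SupplierID, UnitPrice}.
{Category, ProductID, Qty}: every determinant is a superkey — BCNF.
{Category, ProductID, SupplierID, UnitPrice}: every determinant is a superkey — BCNF.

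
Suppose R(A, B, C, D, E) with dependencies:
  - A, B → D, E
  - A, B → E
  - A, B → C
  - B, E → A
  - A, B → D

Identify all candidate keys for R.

Attributes never on any right-hand side: {B} — every candidate key must contain it.
{A, B}⁺ = {A, B, C, D, E} — all of the relation — so {A, B} is a candidate key.
{B, E}⁺ = {A, B, C, D, E} — all of the relation — so {B, E} is a candidate key.
No proper subset of any of these is a key, and no other minimal superkey exists.

{A, B}, {B, E}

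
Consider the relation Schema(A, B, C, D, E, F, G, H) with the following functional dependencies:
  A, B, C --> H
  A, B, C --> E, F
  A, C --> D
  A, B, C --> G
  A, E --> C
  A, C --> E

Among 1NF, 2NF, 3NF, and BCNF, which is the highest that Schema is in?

1NF

Candidate keys: {A, B, C}, {A, B, E}. Prime attributes: {A, B, C, E}.
A, C --> D: {A, C}⁺ = {A, C, D, E}, which is not all of the attributes, so the left side is not a superkey — BCNF is violated.
A, C --> D has non-prime {D} on the right and a non-superkey on the left, so 3NF fails.
Since {A, C} ⊂ {A, B, C} and {A, C}⁺ ⊇ {D} with {D} non-prime, there is a partial dependency; 2NF fails.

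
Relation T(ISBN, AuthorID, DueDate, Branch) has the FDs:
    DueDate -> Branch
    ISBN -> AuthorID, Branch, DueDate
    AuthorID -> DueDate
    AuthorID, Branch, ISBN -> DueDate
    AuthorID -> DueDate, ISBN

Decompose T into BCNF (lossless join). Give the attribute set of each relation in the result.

{AuthorID, DueDate, ISBN}; {Branch, DueDate}

Candidate keys of the original relation: {AuthorID}, {ISBN}.
Within {AuthorID, Branch, DueDate, ISBN}: {DueDate}⁺ ∩ {AuthorID, Branch, DueDate, ISBN} = {Branch, DueDate}, not the whole set, so DueDate -> Branch violates BCNF; decompose into {Branch, DueDate} and {AuthorID, DueDate, ISBN}.
{Branch, DueDate} is in BCNF.
{AuthorID, DueDate, ISBN} is in BCNF.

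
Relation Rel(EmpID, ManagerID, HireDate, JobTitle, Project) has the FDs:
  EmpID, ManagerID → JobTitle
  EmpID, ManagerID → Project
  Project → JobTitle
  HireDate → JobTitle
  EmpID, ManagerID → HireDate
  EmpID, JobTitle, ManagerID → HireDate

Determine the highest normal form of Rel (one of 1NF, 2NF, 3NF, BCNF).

Candidate key: {EmpID, ManagerID}. Prime attributes: {EmpID, ManagerID}.
Project → JobTitle breaks BCNF: {Project}⁺ = {JobTitle, Project}, so {Project} is not a superkey.
Because {JobTitle} is non-prime and the left side of Project → JobTitle is not a superkey, the relation is not in 3NF.
No proper subset of a key has a non-prime attribute in its closure, so there is no partial dependency; 2NF holds.

2NF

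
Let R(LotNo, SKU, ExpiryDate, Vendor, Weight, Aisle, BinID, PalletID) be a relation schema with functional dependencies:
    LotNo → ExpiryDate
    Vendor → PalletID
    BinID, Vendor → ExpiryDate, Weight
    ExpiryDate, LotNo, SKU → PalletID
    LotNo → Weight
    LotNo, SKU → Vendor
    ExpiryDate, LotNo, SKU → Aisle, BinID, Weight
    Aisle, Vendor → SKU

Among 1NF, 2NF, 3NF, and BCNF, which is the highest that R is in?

1NF

Candidate keys: {Aisle, LotNo, Vendor}, {LotNo, SKU}. Prime attributes: {Aisle, LotNo, SKU, Vendor}.
LotNo → ExpiryDate: {LotNo}⁺ = {ExpiryDate, LotNo, Weight}, which is not all of the attributes, so the left side is not a superkey — BCNF is violated.
LotNo → ExpiryDate determines the non-prime attribute {ExpiryDate} from a non-superkey — 3NF is violated.
Since {LotNo} ⊂ {LotNo, SKU} and {LotNo}⁺ ⊇ {ExpiryDate, Weight} with {ExpiryDate, Weight} non-prime, there is a partial dependency; 2NF fails.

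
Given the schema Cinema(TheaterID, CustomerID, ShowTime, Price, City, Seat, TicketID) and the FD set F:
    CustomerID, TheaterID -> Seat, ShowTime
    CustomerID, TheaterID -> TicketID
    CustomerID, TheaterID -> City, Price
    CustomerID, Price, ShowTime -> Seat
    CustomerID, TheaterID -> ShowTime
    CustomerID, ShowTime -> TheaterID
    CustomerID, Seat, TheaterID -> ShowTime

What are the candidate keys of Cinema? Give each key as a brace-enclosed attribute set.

No FD produces {CustomerID}, so it must be in every candidate key.
Closure of {CustomerID, ShowTime} is {City, CustomerID, Price, Seat, ShowTime, TheaterID, TicketID}, the whole schema; {CustomerID, ShowTime} is a candidate key.
Closure of {CustomerID, TheaterID} is {City, CustomerID, Price, Seat, ShowTime, TheaterID, TicketID}, the whole schema; {CustomerID, TheaterID} is a candidate key.
No proper subset of any of these is a key, and no other minimal superkey exists.

{CustomerID, ShowTime}, {CustomerID, TheaterID}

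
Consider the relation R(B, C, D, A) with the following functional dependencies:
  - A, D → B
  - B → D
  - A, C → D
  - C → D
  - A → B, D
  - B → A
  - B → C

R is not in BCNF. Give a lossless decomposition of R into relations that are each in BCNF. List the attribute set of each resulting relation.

Candidate keys of the original relation: {A}, {B}.
In {A, B, C, D}, {C} is not a superkey ({C}⁺ restricted to this set is {C, D}), so split on C → D into {C, D} and {A, B, C}.
{C, D}: every determinant is a superkey — BCNF.
{A, B, C}: every determinant is a superkey — BCNF.

{A, B, C}; {C, D}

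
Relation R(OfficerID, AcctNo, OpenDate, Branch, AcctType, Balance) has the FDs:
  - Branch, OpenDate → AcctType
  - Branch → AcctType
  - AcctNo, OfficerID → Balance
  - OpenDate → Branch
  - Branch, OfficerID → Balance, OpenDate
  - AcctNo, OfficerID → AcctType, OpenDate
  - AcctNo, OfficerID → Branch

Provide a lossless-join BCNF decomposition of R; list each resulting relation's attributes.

Candidate key of the original relation: {AcctNo, OfficerID}.
Within {AcctNo, AcctType, Balance, Branch, OfficerID, OpenDate}: {Branch, OpenDate}⁺ ∩ {AcctNo, AcctType, Balance, Branch, OfficerID, OpenDate} = {AcctType, Branch, OpenDate}, not the whole set, so Branch, OpenDate → AcctType violates BCNF; decompose into {AcctType, Branch, OpenDate} and {AcctNo, Balance, Branch, OfficerID, OpenDate}.
Within {AcctType, Branch, OpenDate}: {Branch}⁺ ∩ {AcctType, Branch, OpenDate} = {AcctType, Branch}, not the whole set, so Branch → AcctType violates BCNF; decompose into {AcctType, Branch} and {Branch, OpenDate}.
{AcctType, Branch} is in BCNF.
{Branch, OpenDate} is in BCNF.
Within {AcctNo, Balance, Branch, OfficerID, OpenDate}: {OpenDate}⁺ ∩ {AcctNo, Balance, Branch, OfficerID, OpenDate} = {Branch, OpenDate}, not the whole set, so OpenDate → Branch violates BCNF; decompose into {Branch, OpenDate} and {AcctNo, Balance, OfficerID, OpenDate}.
{Branch, OpenDate} is in BCNF.
Within {AcctNo, Balance, OfficerID, OpenDate}: {OfficerID, OpenDate}⁺ ∩ {AcctNo, Balance, OfficerID, OpenDate} = {Balance, OfficerID, OpenDate}, not the whole set, so OfficerID, OpenDate → Balance violates BCNF; decompose into {Balance, OfficerID, OpenDate} and {AcctNo, OfficerID, OpenDate}.
{Balance, OfficerID, OpenDate} is in BCNF.
{AcctNo, OfficerID, OpenDate} is in BCNF.

{AcctNo, OfficerID, OpenDate}; {AcctType, Branch}; {Balance, OfficerID, OpenDate}; {Branch, OpenDate}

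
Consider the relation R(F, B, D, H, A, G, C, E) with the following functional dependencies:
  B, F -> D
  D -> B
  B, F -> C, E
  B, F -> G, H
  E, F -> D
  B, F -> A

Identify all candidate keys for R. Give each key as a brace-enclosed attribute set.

{B, F}, {D, F}, {E, F}

No FD produces {F}, so it must be in every candidate key.
Closure of {B, F} is {A, B, C, D, E, F, G, H}, the whole schema; {B, F} is a candidate key.
Closure of {D, F} is {A, B, C, D, E, F, G, H}, the whole schema; {D, F} is a candidate key.
Closure of {E, F} is {A, B, C, D, E, F, G, H}, the whole schema; {E, F} is a candidate key.
No proper subset of any of these is a key, and no other minimal superkey exists.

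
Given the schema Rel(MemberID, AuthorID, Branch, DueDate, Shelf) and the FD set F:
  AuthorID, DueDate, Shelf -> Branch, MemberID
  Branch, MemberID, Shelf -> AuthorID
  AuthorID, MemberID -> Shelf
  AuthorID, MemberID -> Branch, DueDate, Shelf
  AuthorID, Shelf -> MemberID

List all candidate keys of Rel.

Closure of {AuthorID, MemberID} is {AuthorID, Branch, DueDate, MemberID, Shelf}, the whole schema; {AuthorID, MemberID} is a candidate key.
Closure of {AuthorID, Shelf} is {AuthorID, Branch, DueDate, MemberID, Shelf}, the whole schema; {AuthorID, Shelf} is a candidate key.
Closure of {Branch, MemberID, Shelf} is {AuthorID, Branch, DueDate, MemberID, Shelf}, the whole schema; {Branch, MemberID, Shelf} is a candidate key.
No proper subset of any of these is a key, and no other minimal superkey exists.

{AuthorID, MemberID}, {AuthorID, Shelf}, {Branch, MemberID, Shelf}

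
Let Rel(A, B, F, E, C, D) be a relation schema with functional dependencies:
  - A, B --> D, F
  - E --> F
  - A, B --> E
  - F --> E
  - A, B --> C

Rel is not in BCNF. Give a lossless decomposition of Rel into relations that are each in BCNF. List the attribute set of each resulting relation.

Candidate key of the original relation: {A, B}.
{A, B, C, D, E, F}: {E} determines {E, F} here but is not a superkey — split on E --> F, giving {E, F} and {A, B, C, D, E}.
{E, F}: every determinant is a superkey — BCNF.
{A, B, C, D, E}: every determinant is a superkey — BCNF.

{A, B, C, D, E}; {E, F}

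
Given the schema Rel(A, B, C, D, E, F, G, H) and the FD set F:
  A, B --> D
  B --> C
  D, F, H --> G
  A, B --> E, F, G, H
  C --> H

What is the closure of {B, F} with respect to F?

{B, C, F, H}

Start with {B, F}.
B --> C applies; add {C} → now {B, C, F}.
C --> H applies; add {H} → now {B, C, F, H}.
No further FD applies.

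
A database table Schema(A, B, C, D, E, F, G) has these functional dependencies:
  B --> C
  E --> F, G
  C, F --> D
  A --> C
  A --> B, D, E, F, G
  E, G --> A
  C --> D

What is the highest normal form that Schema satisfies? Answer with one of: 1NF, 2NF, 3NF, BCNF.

Candidate keys: {A}, {E}. Prime attributes: {A, E}.
For B --> C we have {B}⁺ = {B, C, D}; {B} is not a superkey, so BCNF fails.
B --> C determines the non-prime attribute {C} from a non-superkey — 3NF is violated.
All keys have size 1, which rules out partial dependencies — 2NF is satisfied.

2NF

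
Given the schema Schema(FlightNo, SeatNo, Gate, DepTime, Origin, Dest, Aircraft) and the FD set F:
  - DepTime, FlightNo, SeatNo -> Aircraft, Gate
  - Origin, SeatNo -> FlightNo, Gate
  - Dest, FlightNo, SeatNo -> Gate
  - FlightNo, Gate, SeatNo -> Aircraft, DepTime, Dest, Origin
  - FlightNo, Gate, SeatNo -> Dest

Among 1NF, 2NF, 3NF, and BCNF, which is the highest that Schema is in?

Candidate keys: {DepTime, FlightNo, SeatNo}, {Dest, FlightNo, SeatNo}, {FlightNo, Gate, SeatNo}, {Origin, SeatNo}. Prime attributes: {DepTime, Dest, FlightNo, Gate, Origin, SeatNo}.
Every FD has a superkey on the left, so the relation is in BCNF.

BCNF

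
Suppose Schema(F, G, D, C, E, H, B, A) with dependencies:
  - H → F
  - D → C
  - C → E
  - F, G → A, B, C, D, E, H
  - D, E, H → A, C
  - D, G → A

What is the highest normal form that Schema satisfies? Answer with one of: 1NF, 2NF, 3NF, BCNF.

Candidate keys: {F, G}, {G, H}. Prime attributes: {F, G, H}.
H → F breaks BCNF: {H}⁺ = {F, H}, so {H} is not a superkey.
D → C determines the non-prime attribute {C} from a non-superkey — 3NF is violated.
Checking every proper subset of each key, none determines a non-prime attribute — 2NF is satisfied.

2NF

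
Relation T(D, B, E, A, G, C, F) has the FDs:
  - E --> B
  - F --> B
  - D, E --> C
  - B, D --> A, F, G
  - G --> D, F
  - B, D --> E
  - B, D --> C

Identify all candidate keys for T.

{B, D}, {D, E}, {D, F}, {G}

Closure of {G} is {A, B, C, D, E, F, G}, the whole schema; {G} is a candidate key.
Closure of {B, D} is {A, B, C, D, E, F, G}, the whole schema; {B, D} is a candidate key.
Closure of {D, E} is {A, B, C, D, E, F, G}, the whole schema; {D, E} is a candidate key.
Closure of {D, F} is {A, B, C, D, E, F, G}, the whole schema; {D, F} is a candidate key.
No proper subset of any of these is a key, and no other minimal superkey exists.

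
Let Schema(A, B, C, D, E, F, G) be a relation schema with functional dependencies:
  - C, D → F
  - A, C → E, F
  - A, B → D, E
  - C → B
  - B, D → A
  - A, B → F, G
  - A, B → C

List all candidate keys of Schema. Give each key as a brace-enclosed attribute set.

{A, B} is a candidate key since {A, B}⁺ = {A, B, C, D, E, F, G} covers every attribute.
{A, C} is a candidate key since {A, C}⁺ = {A, B, C, D, E, F, G} covers every attribute.
{B, D} is a candidate key since {B, D}⁺ = {A, B, C, D, E, F, G} covers every attribute.
{C, D} is a candidate key since {C, D}⁺ = {A, B, C, D, E, F, G} covers every attribute.
These are minimal and exhaustive — every other superkey contains one of them.

{A, B}, {A, C}, {B, D}, {C, D}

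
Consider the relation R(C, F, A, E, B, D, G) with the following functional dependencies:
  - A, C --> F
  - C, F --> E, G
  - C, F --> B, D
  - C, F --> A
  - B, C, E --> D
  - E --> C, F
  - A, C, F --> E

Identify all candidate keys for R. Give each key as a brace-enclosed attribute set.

{A, C}, {C, F}, {E}

{E} is a candidate key since {E}⁺ = {A, B, C, D, E, F, G} covers every attribute.
{A, C} is a candidate key since {A, C}⁺ = {A, B, C, D, E, F, G} covers every attribute.
{C, F} is a candidate key since {C, F}⁺ = {A, B, C, D, E, F, G} covers every attribute.
These are minimal and exhaustive — every other superkey contains one of them.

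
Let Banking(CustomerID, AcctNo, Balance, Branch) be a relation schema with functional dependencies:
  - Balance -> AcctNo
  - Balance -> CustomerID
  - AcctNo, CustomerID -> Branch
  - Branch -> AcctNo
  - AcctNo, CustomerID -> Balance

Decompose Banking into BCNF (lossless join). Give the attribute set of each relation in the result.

Candidate keys of the original relation: {AcctNo, CustomerID}, {Balance}, {Branch, CustomerID}.
In {AcctNo, Balance, Branch, CustomerID}, {Branch} is not a superkey ({Branch}⁺ restricted to this set is {AcctNo, Branch}), so split on Branch -> AcctNo into {AcctNo, Branch} and {Balance, Branch, CustomerID}.
{AcctNo, Branch} has no BCNF violation.
{Balance, Branch, CustomerID} has no BCNF violation.

{AcctNo, Branch}; {Balance, Branch, CustomerID}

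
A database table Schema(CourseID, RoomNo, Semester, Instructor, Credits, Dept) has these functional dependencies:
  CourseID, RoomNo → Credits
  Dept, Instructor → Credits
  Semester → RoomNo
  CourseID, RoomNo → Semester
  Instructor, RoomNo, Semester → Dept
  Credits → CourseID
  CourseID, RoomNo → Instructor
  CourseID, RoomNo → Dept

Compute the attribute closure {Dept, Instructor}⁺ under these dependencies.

Start with {Dept, Instructor}.
Dept, Instructor → Credits applies; add {Credits} → now {Credits, Dept, Instructor}.
Credits → CourseID applies; add {CourseID} → now {CourseID, Credits, Dept, Instructor}.
No further FD applies.

{CourseID, Credits, Dept, Instructor}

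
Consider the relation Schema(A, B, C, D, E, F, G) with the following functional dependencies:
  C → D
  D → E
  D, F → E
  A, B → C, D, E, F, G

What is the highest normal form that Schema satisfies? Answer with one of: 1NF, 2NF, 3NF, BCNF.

Candidate key: {A, B}. Prime attributes: {A, B}.
For C → D we have {C}⁺ = {C, D, E}; {C} is not a superkey, so BCNF fails.
C → D has non-prime {D} on the right and a non-superkey on the left, so 3NF fails.
Checking every proper subset of each key, none determines a non-prime attribute — 2NF is satisfied.

2NF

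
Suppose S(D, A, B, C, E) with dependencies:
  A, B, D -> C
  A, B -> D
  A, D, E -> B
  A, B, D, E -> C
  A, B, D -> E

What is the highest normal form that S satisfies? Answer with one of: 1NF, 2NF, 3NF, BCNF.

BCNF

Candidate keys: {A, B}, {A, D, E}. Prime attributes: {A, B, D, E}.
The left-hand side of every FD is a superkey, so BCNF is satisfied.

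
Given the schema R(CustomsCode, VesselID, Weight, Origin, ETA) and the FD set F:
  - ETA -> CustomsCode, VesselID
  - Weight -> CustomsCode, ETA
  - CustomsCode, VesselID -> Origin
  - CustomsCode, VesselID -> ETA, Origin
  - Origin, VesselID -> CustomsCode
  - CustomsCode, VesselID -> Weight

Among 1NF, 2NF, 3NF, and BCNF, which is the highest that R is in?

BCNF

Candidate keys: {CustomsCode, VesselID}, {ETA}, {Origin, VesselID}, {Weight}. Prime attributes: {CustomsCode, ETA, Origin, VesselID, Weight}.
The left-hand side of every FD is a superkey, so BCNF is satisfied.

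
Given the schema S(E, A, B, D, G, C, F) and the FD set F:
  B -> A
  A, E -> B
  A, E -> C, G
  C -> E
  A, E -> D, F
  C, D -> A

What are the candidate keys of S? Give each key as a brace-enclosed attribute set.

{A, C}, {A, E}, {B, C}, {B, E}, {C, D}

Closure of {A, C} is {A, B, C, D, E, F, G}, the whole schema; {A, C} is a candidate key.
Closure of {A, E} is {A, B, C, D, E, F, G}, the whole schema; {A, E} is a candidate key.
Closure of {B, C} is {A, B, C, D, E, F, G}, the whole schema; {B, C} is a candidate key.
Closure of {B, E} is {A, B, C, D, E, F, G}, the whole schema; {B, E} is a candidate key.
Closure of {C, D} is {A, B, C, D, E, F, G}, the whole schema; {C, D} is a candidate key.
These are minimal and exhaustive — every other superkey contains one of them.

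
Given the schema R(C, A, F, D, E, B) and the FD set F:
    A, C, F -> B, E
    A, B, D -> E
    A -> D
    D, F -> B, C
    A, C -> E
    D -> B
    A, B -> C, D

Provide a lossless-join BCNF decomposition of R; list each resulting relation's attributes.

Candidate key of the original relation: {A, F}.
Within {A, B, C, D, E, F}: {A, B, D}⁺ ∩ {A, B, C, D, E, F} = {A, B, C, D, E}, not the whole set, so A, B, D -> C, E violates BCNF; decompose into {A, B, C, D, E} and {A, B, D, F}.
Within {A, B, C, D, E}: {D}⁺ ∩ {A, B, C, D, E} = {B, D}, not the whole set, so D -> B violates BCNF; decompose into {B, D} and {A, C, D, E}.
{B, D} is in BCNF.
{A, C, D, E} is in BCNF.
Within {A, B, D, F}: {A}⁺ ∩ {A, B, D, F} = {A, B, D}, not the whole set, so A -> B, D violates BCNF; decompose into {A, B, D} and {A, F}.
Within {A, B, D}: {D}⁺ ∩ {A, B, D} = {B, D}, not the whole set, so D -> B violates BCNF; decompose into {B, D} and {A, D}.
{B, D} is in BCNF.
{A, D} is in BCNF.
{A, F} is in BCNF.

{A, C, D, E}; {A, F}; {B, D}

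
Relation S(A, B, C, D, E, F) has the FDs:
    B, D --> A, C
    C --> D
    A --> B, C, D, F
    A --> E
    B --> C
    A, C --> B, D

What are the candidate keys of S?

{A}, {B}

{A}⁺ = {A, B, C, D, E, F} — all of the relation — so {A} is a candidate key.
{B}⁺ = {A, B, C, D, E, F} — all of the relation — so {B} is a candidate key.
Any other superkey properly contains one of these, so there are no further candidate keys.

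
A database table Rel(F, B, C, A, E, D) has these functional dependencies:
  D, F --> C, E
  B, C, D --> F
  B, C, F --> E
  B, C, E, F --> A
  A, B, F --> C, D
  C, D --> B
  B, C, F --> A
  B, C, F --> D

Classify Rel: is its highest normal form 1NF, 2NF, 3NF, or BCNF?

BCNF

Candidate keys: {A, B, F}, {B, C, F}, {C, D}, {D, F}. Prime attributes: {A, B, C, D, F}.
Each dependency's left side is a superkey — BCNF holds.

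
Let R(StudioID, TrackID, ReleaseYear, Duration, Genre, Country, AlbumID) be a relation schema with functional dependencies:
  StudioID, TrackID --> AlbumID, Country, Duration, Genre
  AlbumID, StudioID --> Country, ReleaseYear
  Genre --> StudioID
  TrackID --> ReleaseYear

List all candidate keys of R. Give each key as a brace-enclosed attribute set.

{Genre, TrackID}, {StudioID, TrackID}

{TrackID} never appears on the right of any FD, so every key must include it.
{Genre, TrackID}⁺ = {AlbumID, Country, Duration, Genre, ReleaseYear, StudioID, TrackID}, which is every attribute, so {Genre, TrackID} is a candidate key.
{StudioID, TrackID}⁺ = {AlbumID, Country, Duration, Genre, ReleaseYear, StudioID, TrackID}, which is every attribute, so {StudioID, TrackID} is a candidate key.
Any other superkey properly contains one of these, so there are no further candidate keys.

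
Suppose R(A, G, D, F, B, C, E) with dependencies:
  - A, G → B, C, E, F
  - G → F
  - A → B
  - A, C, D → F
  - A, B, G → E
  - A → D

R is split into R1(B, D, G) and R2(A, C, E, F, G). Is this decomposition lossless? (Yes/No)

Common attributes: {G}; their closure is {F, G}.
The closure covers neither R1 nor R2 entirely; the join is not lossless.

No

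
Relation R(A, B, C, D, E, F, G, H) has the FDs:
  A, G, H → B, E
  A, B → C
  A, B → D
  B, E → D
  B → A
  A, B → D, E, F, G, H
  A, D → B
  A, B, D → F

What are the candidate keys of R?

{A, D}, {A, G, H}, {B}

Closure of {B} is {A, B, C, D, E, F, G, H}, the whole schema; {B} is a candidate key.
Closure of {A, D} is {A, B, C, D, E, F, G, H}, the whole schema; {A, D} is a candidate key.
Closure of {A, G, H} is {A, B, C, D, E, F, G, H}, the whole schema; {A, G, H} is a candidate key.
Any other superkey properly contains one of these, so there are no further candidate keys.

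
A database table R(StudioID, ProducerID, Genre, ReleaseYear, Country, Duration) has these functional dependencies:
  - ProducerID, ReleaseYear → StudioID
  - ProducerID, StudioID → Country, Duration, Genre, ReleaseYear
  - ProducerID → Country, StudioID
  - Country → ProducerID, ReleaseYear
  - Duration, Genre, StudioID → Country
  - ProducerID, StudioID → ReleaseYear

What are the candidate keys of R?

{Country}, {Duration, Genre, StudioID}, {ProducerID}

{Country}⁺ = {Country, Duration, Genre, ProducerID, ReleaseYear, StudioID}, which is every attribute, so {Country} is a candidate key.
{ProducerID}⁺ = {Country, Duration, Genre, ProducerID, ReleaseYear, StudioID}, which is every attribute, so {ProducerID} is a candidate key.
{Duration, Genre, StudioID}⁺ = {Country, Duration, Genre, ProducerID, ReleaseYear, StudioID}, which is every attribute, so {Duration, Genre, StudioID} is a candidate key.
Any other superkey properly contains one of these, so there are no further candidate keys.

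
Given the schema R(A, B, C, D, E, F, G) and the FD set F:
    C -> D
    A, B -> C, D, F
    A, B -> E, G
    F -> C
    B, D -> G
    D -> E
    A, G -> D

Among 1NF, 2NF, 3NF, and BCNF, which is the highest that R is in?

Candidate key: {A, B}. Prime attributes: {A, B}.
C -> D: {C}⁺ = {C, D, E}, which is not all of the attributes, so the left side is not a superkey — BCNF is violated.
Because {D} is non-prime and the left side of C -> D is not a superkey, the relation is not in 3NF.
Checking every proper subset of each key, none determines a non-prime attribute — 2NF is satisfied.

2NF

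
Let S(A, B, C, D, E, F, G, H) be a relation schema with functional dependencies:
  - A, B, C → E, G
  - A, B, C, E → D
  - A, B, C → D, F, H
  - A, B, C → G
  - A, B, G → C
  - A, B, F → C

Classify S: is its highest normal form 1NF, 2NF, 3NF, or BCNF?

Candidate keys: {A, B, C}, {A, B, F}, {A, B, G}. Prime attributes: {A, B, C, F, G}.
The left-hand side of every FD is a superkey, so BCNF is satisfied.

BCNF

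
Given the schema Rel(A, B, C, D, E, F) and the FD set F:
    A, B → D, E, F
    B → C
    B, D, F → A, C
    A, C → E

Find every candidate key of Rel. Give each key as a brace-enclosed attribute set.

{B} never appears on the right of any FD, so every key must include it.
{A, B}⁺ = {A, B, C, D, E, F} — all of the relation — so {A, B} is a candidate key.
{B, D, F}⁺ = {A, B, C, D, E, F} — all of the relation — so {B, D, F} is a candidate key.
No proper subset of any of these is a key, and no other minimal superkey exists.

{A, B}, {B, D, F}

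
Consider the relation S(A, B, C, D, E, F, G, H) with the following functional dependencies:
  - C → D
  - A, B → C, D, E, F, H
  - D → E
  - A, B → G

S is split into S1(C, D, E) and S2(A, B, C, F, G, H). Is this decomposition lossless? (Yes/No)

Common attributes: {C}; their closure is {C, D, E}.
S1 is contained in that closure, so S1 ∩ S2 → S1 holds and the join is lossless.

Yes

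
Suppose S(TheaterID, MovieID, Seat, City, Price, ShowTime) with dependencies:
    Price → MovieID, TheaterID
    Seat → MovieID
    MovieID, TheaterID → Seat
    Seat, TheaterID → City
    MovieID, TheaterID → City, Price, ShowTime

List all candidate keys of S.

{MovieID, TheaterID}, {Price}, {Seat, TheaterID}

{Price} is a candidate key since {Price}⁺ = {City, MovieID, Price, Seat, ShowTime, TheaterID} covers every attribute.
{MovieID, TheaterID} is a candidate key since {MovieID, TheaterID}⁺ = {City, MovieID, Price, Seat, ShowTime, TheaterID} covers every attribute.
{Seat, TheaterID} is a candidate key since {Seat, TheaterID}⁺ = {City, MovieID, Price, Seat, ShowTime, TheaterID} covers every attribute.
Any other superkey properly contains one of these, so there are no further candidate keys.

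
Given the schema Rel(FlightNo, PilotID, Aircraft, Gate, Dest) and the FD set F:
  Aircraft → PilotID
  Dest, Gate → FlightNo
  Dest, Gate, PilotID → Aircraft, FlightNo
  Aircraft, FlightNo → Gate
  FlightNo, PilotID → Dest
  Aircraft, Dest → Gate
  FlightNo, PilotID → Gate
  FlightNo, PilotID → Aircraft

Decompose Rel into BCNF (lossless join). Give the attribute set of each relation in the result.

{Aircraft, Dest, Gate}; {Aircraft, PilotID}; {Dest, FlightNo, Gate}

Candidate keys of the original relation: {Aircraft, Dest}, {Aircraft, FlightNo}, {Dest, Gate, PilotID}, {FlightNo, PilotID}.
Within {Aircraft, Dest, FlightNo, Gate, PilotID}: {Aircraft}⁺ ∩ {Aircraft, Dest, FlightNo, Gate, PilotID} = {Aircraft, PilotID}, not the whole set, so Aircraft → PilotID violates BCNF; decompose into {Aircraft, PilotID} and {Aircraft, Dest, FlightNo, Gate}.
{Aircraft, PilotID} has no BCNF violation.
Within {Aircraft, Dest, FlightNo, Gate}: {Dest, Gate}⁺ ∩ {Aircraft, Dest, FlightNo, Gate} = {Dest, FlightNo, Gate}, not the whole set, so Dest, Gate → FlightNo violates BCNF; decompose into {Dest, FlightNo, Gate} and {Aircraft, Dest, Gate}.
{Dest, FlightNo, Gate} has no BCNF violation.
{Aircraft, Dest, Gate} has no BCNF violation.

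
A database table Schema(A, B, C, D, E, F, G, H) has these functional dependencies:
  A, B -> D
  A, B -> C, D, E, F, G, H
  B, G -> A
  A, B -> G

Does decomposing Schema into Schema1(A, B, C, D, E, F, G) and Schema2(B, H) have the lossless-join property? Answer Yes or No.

No

The shared attributes are {B} and {B}⁺ = {B}.
The closure covers neither Schema1 nor Schema2 entirely; the join is not lossless.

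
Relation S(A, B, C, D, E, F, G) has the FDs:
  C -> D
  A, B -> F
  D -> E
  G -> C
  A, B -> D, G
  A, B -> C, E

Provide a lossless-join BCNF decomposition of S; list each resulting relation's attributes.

Candidate key of the original relation: {A, B}.
In {A, B, C, D, E, F, G}, {C} is not a superkey ({C}⁺ restricted to this set is {C, D, E}), so split on C -> D, E into {C, D, E} and {A, B, C, F, G}.
In {C, D, E}, {D} is not a superkey ({D}⁺ restricted to this set is {D, E}), so split on D -> E into {D, E} and {C, D}.
{D, E} is in BCNF.
{C, D} is in BCNF.
In {A, B, C, F, G}, {G} is not a superkey ({G}⁺ restricted to this set is {C, G}), so split on G -> C into {C, G} and {A, B, F, G}.
{C, G} is in BCNF.
{A, B, F, G} is in BCNF.

{A, B, F, G}; {C, D}; {C, G}; {D, E}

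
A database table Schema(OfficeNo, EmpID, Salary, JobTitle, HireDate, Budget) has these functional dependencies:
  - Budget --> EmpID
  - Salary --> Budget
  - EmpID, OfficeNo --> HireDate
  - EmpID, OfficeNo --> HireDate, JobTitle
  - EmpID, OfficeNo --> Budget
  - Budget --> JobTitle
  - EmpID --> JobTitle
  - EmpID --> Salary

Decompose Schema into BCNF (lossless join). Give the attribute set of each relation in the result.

{Budget, EmpID, JobTitle, Salary}; {Budget, HireDate, OfficeNo}

Candidate keys of the original relation: {Budget, OfficeNo}, {EmpID, OfficeNo}, {OfficeNo, Salary}.
In {Budget, EmpID, HireDate, JobTitle, OfficeNo, Salary}, {Budget} is not a superkey ({Budget}⁺ restricted to this set is {Budget, EmpID, JobTitle, Salary}), so split on Budget --> EmpID, JobTitle, Salary into {Budget, EmpID, JobTitle, Salary} and {Budget, HireDate, OfficeNo}.
{Budget, EmpID, JobTitle, Salary}: every determinant is a superkey — BCNF.
{Budget, HireDate, OfficeNo}: every determinant is a superkey — BCNF.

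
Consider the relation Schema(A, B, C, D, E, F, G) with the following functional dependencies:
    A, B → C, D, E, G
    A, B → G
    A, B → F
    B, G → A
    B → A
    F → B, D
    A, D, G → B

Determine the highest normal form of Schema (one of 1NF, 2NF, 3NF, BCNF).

Candidate keys: {A, D, G}, {B}, {F}. Prime attributes: {A, B, D, F, G}.
Each dependency's left side is a superkey — BCNF holds.

BCNF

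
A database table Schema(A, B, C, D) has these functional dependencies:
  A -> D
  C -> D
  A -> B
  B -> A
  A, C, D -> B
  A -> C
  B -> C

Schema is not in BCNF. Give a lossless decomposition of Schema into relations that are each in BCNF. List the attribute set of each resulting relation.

{A, B, C}; {C, D}

Candidate keys of the original relation: {A}, {B}.
In {A, B, C, D}, {C} is not a superkey ({C}⁺ restricted to this set is {C, D}), so split on C -> D into {C, D} and {A, B, C}.
{C, D} is in BCNF.
{A, B, C} is in BCNF.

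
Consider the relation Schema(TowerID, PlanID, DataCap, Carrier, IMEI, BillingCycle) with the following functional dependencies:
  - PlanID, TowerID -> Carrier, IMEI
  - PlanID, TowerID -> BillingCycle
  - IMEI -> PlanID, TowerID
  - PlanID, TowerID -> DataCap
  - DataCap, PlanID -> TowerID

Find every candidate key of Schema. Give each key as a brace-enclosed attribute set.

{IMEI}⁺ = {BillingCycle, Carrier, DataCap, IMEI, PlanID, TowerID} — all of the relation — so {IMEI} is a candidate key.
{DataCap, PlanID}⁺ = {BillingCycle, Carrier, DataCap, IMEI, PlanID, TowerID} — all of the relation — so {DataCap, PlanID} is a candidate key.
{PlanID, TowerID}⁺ = {BillingCycle, Carrier, DataCap, IMEI, PlanID, TowerID} — all of the relation — so {PlanID, TowerID} is a candidate key.
No proper subset of any of these is a key, and no other minimal superkey exists.

{DataCap, PlanID}, {IMEI}, {PlanID, TowerID}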